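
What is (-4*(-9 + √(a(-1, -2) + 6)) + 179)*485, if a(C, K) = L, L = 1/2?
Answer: 104275 - 970*√26 ≈ 99329.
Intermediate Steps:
L = ½ ≈ 0.50000
a(C, K) = ½
(-4*(-9 + √(a(-1, -2) + 6)) + 179)*485 = (-4*(-9 + √(½ + 6)) + 179)*485 = (-4*(-9 + √(13/2)) + 179)*485 = (-4*(-9 + √26/2) + 179)*485 = ((36 - 2*√26) + 179)*485 = (215 - 2*√26)*485 = 104275 - 970*√26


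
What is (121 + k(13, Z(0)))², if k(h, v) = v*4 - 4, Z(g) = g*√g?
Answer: 13689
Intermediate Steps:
Z(g) = g^(3/2)
k(h, v) = -4 + 4*v (k(h, v) = 4*v - 4 = -4 + 4*v)
(121 + k(13, Z(0)))² = (121 + (-4 + 4*0^(3/2)))² = (121 + (-4 + 4*0))² = (121 + (-4 + 0))² = (121 - 4)² = 117² = 13689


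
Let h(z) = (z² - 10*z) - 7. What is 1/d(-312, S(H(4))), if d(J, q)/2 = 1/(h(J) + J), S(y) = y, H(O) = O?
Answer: 100145/2 ≈ 50073.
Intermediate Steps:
h(z) = -7 + z² - 10*z
d(J, q) = 2/(-7 + J² - 9*J) (d(J, q) = 2/((-7 + J² - 10*J) + J) = 2/(-7 + J² - 9*J))
1/d(-312, S(H(4))) = 1/(2/(-7 + (-312)² - 9*(-312))) = 1/(2/(-7 + 97344 + 2808)) = 1/(2/100145) = 100145/2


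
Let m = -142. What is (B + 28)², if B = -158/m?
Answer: 4272489/5041 ≈ 847.55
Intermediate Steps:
B = 79/71 (B = -158/(-142) = -158*(-1/142) = 79/71 ≈ 1.1127)
(B + 28)² = (79/71 + 28)² = (2067/71)² = 4272489/5041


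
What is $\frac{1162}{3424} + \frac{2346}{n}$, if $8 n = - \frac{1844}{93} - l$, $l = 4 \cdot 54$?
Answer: $- \frac{743855849}{9386896} \approx -79.244$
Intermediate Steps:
$l = 216$
$n = - \frac{5483}{186}$ ($n = \frac{- \frac{1844}{93} - 216}{8} = \frac{1}{8} \left(- \frac{21932}{93}\right) = - \frac{5483}{186} \approx -29.478$)
$\frac{1162}{3424} + \frac{2346}{n} = \frac{1162}{3424} + \frac{2346}{- \frac{5483}{186}} = 1162 \cdot \frac{1}{3424} + 2346 \left(- \frac{186}{5483}\right) = \frac{581}{1712} - \frac{436356}{5483} = - \frac{743855849}{9386896}$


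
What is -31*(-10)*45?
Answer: 13950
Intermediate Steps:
-31*(-10)*45 = 310*45 = 13950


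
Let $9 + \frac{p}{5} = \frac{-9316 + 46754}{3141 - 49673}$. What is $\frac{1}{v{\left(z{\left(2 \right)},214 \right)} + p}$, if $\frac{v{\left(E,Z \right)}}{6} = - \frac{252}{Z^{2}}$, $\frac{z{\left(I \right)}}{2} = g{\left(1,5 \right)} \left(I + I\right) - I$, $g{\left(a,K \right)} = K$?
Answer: $- \frac{266372434}{13067123233} \approx -0.020385$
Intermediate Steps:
$z{\left(I \right)} = 18 I$ ($z{\left(I \right)} = 2 \left(5 \left(I + I\right) - I\right) = 2 \left(5 \cdot 2 I - I\right) = 2 \left(10 I - I\right) = 2 \cdot 9 I = 18 I$)
$v{\left(E,Z \right)} = - \frac{1512}{Z^{2}}$ ($v{\left(E,Z \right)} = 6 \left(- \frac{252}{Z^{2}}\right) = - \frac{1512}{Z^{2}}$)
$p = - \frac{1140565}{23266}$ ($p = -45 + 5 \frac{-9316 + 46754}{3141 - 49673} = -45 + 5 \frac{37438}{-46532} = -45 + 5 \cdot 37438 \left(- \frac{1}{46532}\right) = -45 + 5 \left(- \frac{18719}{23266}\right) = -45 - \frac{93595}{23266} = - \frac{1140565}{23266} \approx -49.023$)
$\frac{1}{v{\left(z{\left(2 \right)},214 \right)} + p} = \frac{1}{- \frac{1512}{45796} - \frac{1140565}{23266}} = \frac{1}{\left(-1512\right) \frac{1}{45796} - \frac{1140565}{23266}} = \frac{1}{- \frac{378}{11449} - \frac{1140565}{23266}} = \frac{1}{- \frac{13067123233}{266372434}} = - \frac{266372434}{13067123233}$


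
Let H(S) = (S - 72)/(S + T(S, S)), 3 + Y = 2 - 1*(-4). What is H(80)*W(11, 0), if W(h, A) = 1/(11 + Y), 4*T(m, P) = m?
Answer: 1/175 ≈ 0.0057143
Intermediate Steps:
Y = 3 (Y = -3 + (2 - 1*(-4)) = -3 + (2 + 4) = -3 + 6 = 3)
T(m, P) = m/4
W(h, A) = 1/14 (W(h, A) = 1/(11 + 3) = 1/14)
H(S) = 4*(-72 + S)/(5*S) (H(S) = (S - 72)/(S + S/4) = (-72 + S)/((5*S/4)) = (-72 + S)*(4/(5*S)) = 4*(-72 + S)/(5*S))
H(80)*W(11, 0) = ((4/5)*(-72 + 80)/80)*(1/14) = ((4/5)*(1/80)*8)*(1/14) = (2/25)*(1/14) = 1/175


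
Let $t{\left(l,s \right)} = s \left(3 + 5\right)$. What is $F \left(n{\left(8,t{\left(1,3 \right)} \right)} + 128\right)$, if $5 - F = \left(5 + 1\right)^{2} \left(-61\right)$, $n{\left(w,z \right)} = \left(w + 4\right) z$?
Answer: $915616$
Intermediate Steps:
$t{\left(l,s \right)} = 8 s$ ($t{\left(l,s \right)} = s 8 = 8 s$)
$n{\left(w,z \right)} = z \left(4 + w\right)$ ($n{\left(w,z \right)} = \left(4 + w\right) z = z \left(4 + w\right)$)
$F = 2201$ ($F = 5 - \left(5 + 1\right)^{2} \left(-61\right) = 5 - 6^{2} \left(-61\right) = 5 - 36 \left(-61\right) = 5 - -2196 = 5 + 2196 = 2201$)
$F \left(n{\left(8,t{\left(1,3 \right)} \right)} + 128\right) = 2201 \left(8 \cdot 3 \left(4 + 8\right) + 128\right) = 2201 \left(24 \cdot 12 + 128\right) = 2201 \left(288 + 128\right) = 2201 \cdot 416 = 915616$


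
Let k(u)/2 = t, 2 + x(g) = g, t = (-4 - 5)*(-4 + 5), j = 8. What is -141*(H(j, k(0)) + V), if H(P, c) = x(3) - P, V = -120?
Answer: 17907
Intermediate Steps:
t = -9 (t = -9*1 = -9)
x(g) = -2 + g
k(u) = -18 (k(u) = 2*(-9) = -18)
H(P, c) = 1 - P (H(P, c) = (-2 + 3) - P = 1 - P)
-141*(H(j, k(0)) + V) = -141*((1 - 1*8) - 120) = -141*((1 - 8) - 120) = -141*(-7 - 120) = -141*(-127) = 17907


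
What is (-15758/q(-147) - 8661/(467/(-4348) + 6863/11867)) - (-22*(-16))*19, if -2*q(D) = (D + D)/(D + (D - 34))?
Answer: 5144042689244/510267135 ≈ 10081.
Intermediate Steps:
q(D) = -D/(-34 + 2*D) (q(D) = -(D + D)/(2*(D + (D - 34))) = -2*D/(2*(D + (-34 + D))) = -2*D/(2*(-34 + 2*D)) = -D/(-34 + 2*D))
(-15758/q(-147) - 8661/(467/(-4348) + 6863/11867)) - (-22*(-16))*19 = (-15758/((-1*(-147)/(-34 + 2*(-147)))) - 8661/(467/(-4348) + 6863/11867)) - (-22*(-16))*19 = (-15758/((-1*(-147)/(-34 - 294))) - 8661/(467*(-1/4348) + 6863*(1/11867))) - 352*19 = (-15758/((-1*(-147)/(-328))) - 8661/(-467/4348 + 6863/11867)) - 1*6688 = (-15758/((-1*(-147)*(-1/328))) - 8661/24298435/51597716) - 6688 = (-15758/(-147/328) - 8661*51597716/24298435) - 6688 = (-15758*(-328/147) - 446887818276/24298435) - 6688 = (5168624/147 - 446887818276/24298435) - 6688 = 8556709288124/510267135 - 6688 = 5144042689244/510267135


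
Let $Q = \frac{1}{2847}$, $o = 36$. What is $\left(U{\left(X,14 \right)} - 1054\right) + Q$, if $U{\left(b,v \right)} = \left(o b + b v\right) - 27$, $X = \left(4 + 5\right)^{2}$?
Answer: $\frac{8452744}{2847} \approx 2969.0$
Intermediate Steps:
$X = 81$ ($X = 9^{2} = 81$)
$U{\left(b,v \right)} = -27 + 36 b + b v$ ($U{\left(b,v \right)} = \left(36 b + b v\right) - 27 = -27 + 36 b + b v$)
$Q = \frac{1}{2847} \approx 0.00035125$
$\left(U{\left(X,14 \right)} - 1054\right) + Q = \left(\left(-27 + 36 \cdot 81 + 81 \cdot 14\right) - 1054\right) + \frac{1}{2847} = \left(\left(-27 + 2916 + 1134\right) - 1054\right) + \frac{1}{2847} = \left(4023 - 1054\right) + \frac{1}{2847} = 2969 + \frac{1}{2847} = \frac{8452744}{2847}$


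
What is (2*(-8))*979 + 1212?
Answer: -14452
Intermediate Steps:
(2*(-8))*979 + 1212 = -16*979 + 1212 = -15664 + 1212 = -14452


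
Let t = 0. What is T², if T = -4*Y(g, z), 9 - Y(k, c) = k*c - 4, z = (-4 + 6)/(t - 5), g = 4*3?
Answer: 126736/25 ≈ 5069.4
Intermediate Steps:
g = 12
z = -⅖ (z = (-4 + 6)/(0 - 5) = 2/(-5) = 2*(-⅕) = -⅖ ≈ -0.40000)
Y(k, c) = 13 - c*k (Y(k, c) = 9 - (k*c - 4) = 9 - (c*k - 4) = 9 - (-4 + c*k) = 9 + (4 - c*k) = 13 - c*k)
T = -356/5 (T = -4*(13 - 1*(-⅖)*12) = -4*(13 + 24/5) = -4*89/5 = -356/5 ≈ -71.200)
T² = (-356/5)² = 126736/25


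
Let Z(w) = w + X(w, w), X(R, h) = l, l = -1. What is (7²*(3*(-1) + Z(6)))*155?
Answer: 15190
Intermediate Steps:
X(R, h) = -1
Z(w) = -1 + w (Z(w) = w - 1 = -1 + w)
(7²*(3*(-1) + Z(6)))*155 = (7²*(3*(-1) + (-1 + 6)))*155 = (49*(-3 + 5))*155 = (49*2)*155 = 98*155 = 15190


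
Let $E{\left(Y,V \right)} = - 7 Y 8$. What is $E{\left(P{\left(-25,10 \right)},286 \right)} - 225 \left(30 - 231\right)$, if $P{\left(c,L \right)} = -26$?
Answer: $46681$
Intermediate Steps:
$E{\left(Y,V \right)} = - 56 Y$
$E{\left(P{\left(-25,10 \right)},286 \right)} - 225 \left(30 - 231\right) = \left(-56\right) \left(-26\right) - 225 \left(30 - 231\right) = 1456 - -45225 = 1456 + 45225 = 46681$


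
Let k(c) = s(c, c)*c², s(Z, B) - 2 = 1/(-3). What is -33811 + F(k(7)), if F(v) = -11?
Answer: -33822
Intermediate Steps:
s(Z, B) = 5/3 (s(Z, B) = 2 + 1/(-3) = 2 - ⅓ = 5/3)
k(c) = 5*c²/3
-33811 + F(k(7)) = -33811 - 11 = -33822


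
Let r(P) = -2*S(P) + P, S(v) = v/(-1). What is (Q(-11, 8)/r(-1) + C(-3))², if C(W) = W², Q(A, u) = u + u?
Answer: 121/9 ≈ 13.444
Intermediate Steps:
Q(A, u) = 2*u
S(v) = -v (S(v) = v*(-1) = -v)
r(P) = 3*P (r(P) = -(-2)*P + P = 2*P + P = 3*P)
(Q(-11, 8)/r(-1) + C(-3))² = ((2*8)/((3*(-1))) + (-3)²)² = (16/(-3) + 9)² = (16*(-⅓) + 9)² = (-16/3 + 9)² = (11/3)² = 121/9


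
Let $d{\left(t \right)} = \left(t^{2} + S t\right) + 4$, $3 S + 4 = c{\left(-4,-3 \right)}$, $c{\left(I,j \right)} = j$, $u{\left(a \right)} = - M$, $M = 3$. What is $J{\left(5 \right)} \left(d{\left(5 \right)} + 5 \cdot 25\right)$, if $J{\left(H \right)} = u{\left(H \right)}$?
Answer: $-427$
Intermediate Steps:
$u{\left(a \right)} = -3$ ($u{\left(a \right)} = \left(-1\right) 3 = -3$)
$J{\left(H \right)} = -3$
$S = - \frac{7}{3}$ ($S = - \frac{4}{3} + \frac{1}{3} \left(-3\right) = - \frac{4}{3} - 1 = - \frac{7}{3} \approx -2.3333$)
$d{\left(t \right)} = 4 + t^{2} - \frac{7 t}{3}$ ($d{\left(t \right)} = \left(t^{2} - \frac{7 t}{3}\right) + 4 = 4 + t^{2} - \frac{7 t}{3}$)
$J{\left(5 \right)} \left(d{\left(5 \right)} + 5 \cdot 25\right) = - 3 \left(\left(4 + 5^{2} - \frac{35}{3}\right) + 5 \cdot 25\right) = - 3 \left(\left(4 + 25 - \frac{35}{3}\right) + 125\right) = - 3 \left(\frac{52}{3} + 125\right) = \left(-3\right) \frac{427}{3} = -427$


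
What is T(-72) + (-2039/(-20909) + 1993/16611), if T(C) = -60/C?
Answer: 34759457/33078038 ≈ 1.0508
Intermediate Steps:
T(-72) + (-2039/(-20909) + 1993/16611) = -60/(-72) + (-2039/(-20909) + 1993/16611) = -60*(-1/72) + (-2039*(-1/20909) + 1993*(1/16611)) = ⅚ + (2039/20909 + 1993/16611) = ⅚ + 10791638/49617057 = 34759457/33078038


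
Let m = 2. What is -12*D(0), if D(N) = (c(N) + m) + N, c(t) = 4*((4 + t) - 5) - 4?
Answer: 72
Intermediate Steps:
c(t) = -8 + 4*t (c(t) = 4*(-1 + t) - 4 = (-4 + 4*t) - 4 = -8 + 4*t)
D(N) = -6 + 5*N (D(N) = ((-8 + 4*N) + 2) + N = (-6 + 4*N) + N = -6 + 5*N)
-12*D(0) = -12*(-6 + 5*0) = -12*(-6 + 0) = -12*(-6) = 72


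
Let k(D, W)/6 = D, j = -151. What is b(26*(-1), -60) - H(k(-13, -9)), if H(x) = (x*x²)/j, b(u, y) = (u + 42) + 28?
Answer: -467908/151 ≈ -3098.7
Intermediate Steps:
k(D, W) = 6*D
b(u, y) = 70 + u (b(u, y) = (42 + u) + 28 = 70 + u)
H(x) = -x³/151 (H(x) = (x*x²)/(-151) = x³*(-1/151) = -x³/151)
b(26*(-1), -60) - H(k(-13, -9)) = (70 + 26*(-1)) - (-1)*(6*(-13))³/151 = (70 - 26) - (-1)*(-78)³/151 = 44 - (-1)*(-474552)/151 = 44 - 1*474552/151 = 44 - 474552/151 = -467908/151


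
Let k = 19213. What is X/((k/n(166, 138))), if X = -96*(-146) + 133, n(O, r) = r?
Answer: 1952562/19213 ≈ 101.63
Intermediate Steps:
X = 14149 (X = 14016 + 133 = 14149)
X/((k/n(166, 138))) = 14149/((19213/138)) = 14149/((19213*(1/138))) = 14149/(19213/138) = 14149*(138/19213) = 1952562/19213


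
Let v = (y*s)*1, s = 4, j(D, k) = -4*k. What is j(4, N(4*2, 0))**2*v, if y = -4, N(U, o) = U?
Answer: -16384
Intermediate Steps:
v = -16 (v = -4*4*1 = -16*1 = -16)
j(4, N(4*2, 0))**2*v = (-16*2)**2*(-16) = (-4*8)**2*(-16) = (-32)**2*(-16) = 1024*(-16) = -16384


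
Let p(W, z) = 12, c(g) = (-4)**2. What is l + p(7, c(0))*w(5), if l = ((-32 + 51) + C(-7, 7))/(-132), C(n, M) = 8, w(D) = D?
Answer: 2631/44 ≈ 59.795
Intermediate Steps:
c(g) = 16
l = -9/44 (l = ((-32 + 51) + 8)/(-132) = (19 + 8)*(-1/132) = 27*(-1/132) = -9/44 ≈ -0.20455)
l + p(7, c(0))*w(5) = -9/44 + 12*5 = -9/44 + 60 = 2631/44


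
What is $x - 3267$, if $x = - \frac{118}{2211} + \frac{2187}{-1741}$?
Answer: $- \frac{12580870612}{3849351} \approx -3268.3$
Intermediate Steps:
$x = - \frac{5040895}{3849351}$ ($x = \left(-118\right) \frac{1}{2211} + 2187 \left(- \frac{1}{1741}\right) = - \frac{118}{2211} - \frac{2187}{1741} = - \frac{5040895}{3849351} \approx -1.3095$)
$x - 3267 = - \frac{5040895}{3849351} - 3267 = - \frac{12580870612}{3849351}$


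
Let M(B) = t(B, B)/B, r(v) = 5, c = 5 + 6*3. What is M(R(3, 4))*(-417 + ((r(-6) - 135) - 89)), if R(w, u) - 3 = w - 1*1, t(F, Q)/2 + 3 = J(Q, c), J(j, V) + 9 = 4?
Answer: 10176/5 ≈ 2035.2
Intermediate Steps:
c = 23 (c = 5 + 18 = 23)
J(j, V) = -5 (J(j, V) = -9 + 4 = -5)
t(F, Q) = -16 (t(F, Q) = -6 + 2*(-5) = -6 - 10 = -16)
R(w, u) = 2 + w (R(w, u) = 3 + (w - 1*1) = 3 + (w - 1) = 3 + (-1 + w) = 2 + w)
M(B) = -16/B
M(R(3, 4))*(-417 + ((r(-6) - 135) - 89)) = (-16/(2 + 3))*(-417 + ((5 - 135) - 89)) = (-16/5)*(-417 + (-130 - 89)) = (-16*⅕)*(-417 - 219) = -16/5*(-636) = 10176/5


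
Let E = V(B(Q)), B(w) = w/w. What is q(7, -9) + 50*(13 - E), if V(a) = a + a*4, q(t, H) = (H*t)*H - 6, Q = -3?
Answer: 961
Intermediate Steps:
B(w) = 1
q(t, H) = -6 + t*H² (q(t, H) = t*H² - 6 = -6 + t*H²)
V(a) = 5*a (V(a) = a + 4*a = 5*a)
E = 5 (E = 5*1 = 5)
q(7, -9) + 50*(13 - E) = (-6 + 7*(-9)²) + 50*(13 - 1*5) = (-6 + 7*81) + 50*(13 - 5) = (-6 + 567) + 50*8 = 561 + 400 = 961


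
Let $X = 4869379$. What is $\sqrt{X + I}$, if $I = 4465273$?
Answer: $2 \sqrt{2333663} \approx 3055.3$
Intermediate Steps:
$\sqrt{X + I} = \sqrt{4869379 + 4465273} = \sqrt{9334652} = 2 \sqrt{2333663}$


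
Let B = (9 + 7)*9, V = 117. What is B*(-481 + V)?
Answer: -52416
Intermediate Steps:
B = 144 (B = 16*9 = 144)
B*(-481 + V) = 144*(-481 + 117) = 144*(-364) = -52416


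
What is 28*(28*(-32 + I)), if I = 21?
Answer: -8624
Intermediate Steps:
28*(28*(-32 + I)) = 28*(28*(-32 + 21)) = 28*(28*(-11)) = 28*(-308) = -8624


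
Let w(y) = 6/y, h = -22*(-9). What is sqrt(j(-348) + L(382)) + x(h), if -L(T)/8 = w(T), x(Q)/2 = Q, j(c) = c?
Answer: 396 + 6*I*sqrt(352777)/191 ≈ 396.0 + 18.658*I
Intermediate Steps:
h = 198
x(Q) = 2*Q
L(T) = -48/T
sqrt(j(-348) + L(382)) + x(h) = sqrt(-348 - 48/382) + 2*198 = sqrt(-348 - 48*1/382) + 396 = sqrt(-348 - 24/191) + 396 = sqrt(-66492/191) + 396 = 6*I*sqrt(352777)/191 + 396 = 396 + 6*I*sqrt(352777)/191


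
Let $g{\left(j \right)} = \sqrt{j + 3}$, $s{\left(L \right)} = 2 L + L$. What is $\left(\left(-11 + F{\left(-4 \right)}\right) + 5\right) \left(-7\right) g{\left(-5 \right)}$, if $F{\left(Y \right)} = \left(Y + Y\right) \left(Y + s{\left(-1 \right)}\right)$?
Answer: $- 350 i \sqrt{2} \approx - 494.97 i$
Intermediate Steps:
$s{\left(L \right)} = 3 L$
$F{\left(Y \right)} = 2 Y \left(-3 + Y\right)$ ($F{\left(Y \right)} = \left(Y + Y\right) \left(Y + 3 \left(-1\right)\right) = 2 Y \left(Y - 3\right) = 2 Y \left(-3 + Y\right)$)
$g{\left(j \right)} = \sqrt{3 + j}$
$\left(\left(-11 + F{\left(-4 \right)}\right) + 5\right) \left(-7\right) g{\left(-5 \right)} = \left(\left(-11 + 2 \left(-4\right) \left(-3 - 4\right)\right) + 5\right) \left(-7\right) \sqrt{3 - 5} = \left(\left(-11 + 2 \left(-4\right) \left(-7\right)\right) + 5\right) \left(-7\right) \sqrt{-2} = \left(\left(-11 + 56\right) + 5\right) \left(-7\right) i \sqrt{2} = \left(45 + 5\right) \left(-7\right) i \sqrt{2} = 50 \left(-7\right) i \sqrt{2} = - 350 i \sqrt{2}$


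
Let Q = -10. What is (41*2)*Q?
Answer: -820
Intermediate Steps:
(41*2)*Q = (41*2)*(-10) = 82*(-10) = -820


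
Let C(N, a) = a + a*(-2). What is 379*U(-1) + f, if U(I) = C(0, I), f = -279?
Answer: 100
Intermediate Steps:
C(N, a) = -a (C(N, a) = a - 2*a = -a)
U(I) = -I
379*U(-1) + f = 379*(-1*(-1)) - 279 = 379*1 - 279 = 379 - 279 = 100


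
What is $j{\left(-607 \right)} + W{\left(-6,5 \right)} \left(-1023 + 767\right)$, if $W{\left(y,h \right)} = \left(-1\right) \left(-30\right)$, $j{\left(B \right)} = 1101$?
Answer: $-6579$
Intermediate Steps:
$W{\left(y,h \right)} = 30$
$j{\left(-607 \right)} + W{\left(-6,5 \right)} \left(-1023 + 767\right) = 1101 + 30 \left(-1023 + 767\right) = 1101 + 30 \left(-256\right) = 1101 - 7680 = -6579$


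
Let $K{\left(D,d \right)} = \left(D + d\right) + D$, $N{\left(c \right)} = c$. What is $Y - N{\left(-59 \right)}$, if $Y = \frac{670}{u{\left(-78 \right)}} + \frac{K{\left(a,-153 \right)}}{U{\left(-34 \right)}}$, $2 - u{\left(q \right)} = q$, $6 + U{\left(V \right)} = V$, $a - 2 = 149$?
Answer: $\frac{1273}{20} \approx 63.65$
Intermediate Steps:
$a = 151$ ($a = 2 + 149 = 151$)
$U{\left(V \right)} = -6 + V$
$K{\left(D,d \right)} = d + 2 D$
$u{\left(q \right)} = 2 - q$
$Y = \frac{93}{20}$ ($Y = \frac{670}{2 - -78} + \frac{-153 + 2 \cdot 151}{-6 - 34} = \frac{670}{2 + 78} + \frac{-153 + 302}{-40} = \frac{670}{80} + 149 \left(- \frac{1}{40}\right) = 670 \cdot \frac{1}{80} - \frac{149}{40} = \frac{67}{8} - \frac{149}{40} = \frac{93}{20} \approx 4.65$)
$Y - N{\left(-59 \right)} = \frac{93}{20} - -59 = \frac{93}{20} + 59 = \frac{1273}{20}$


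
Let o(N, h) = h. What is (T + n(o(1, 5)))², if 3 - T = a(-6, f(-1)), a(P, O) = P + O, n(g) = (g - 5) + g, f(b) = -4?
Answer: 324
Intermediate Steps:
n(g) = -5 + 2*g (n(g) = (-5 + g) + g = -5 + 2*g)
a(P, O) = O + P
T = 13 (T = 3 - (-4 - 6) = 3 - 1*(-10) = 3 + 10 = 13)
(T + n(o(1, 5)))² = (13 + (-5 + 2*5))² = (13 + (-5 + 10))² = (13 + 5)² = 18² = 324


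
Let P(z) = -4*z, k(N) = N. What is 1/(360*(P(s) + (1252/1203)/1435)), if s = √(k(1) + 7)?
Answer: -36022231/2288739026518176 - 66225087845*√2/381456504419696 ≈ -0.00024554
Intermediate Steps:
s = 2*√2 (s = √(1 + 7) = √8 = 2*√2 ≈ 2.8284)
1/(360*(P(s) + (1252/1203)/1435)) = 1/(360*(-8*√2 + (1252/1203)/1435)) = 1/(360*(-8*√2 + (1252*(1/1203))*(1/1435))) = 1/(360*(-8*√2 + (1252/1203)*(1/1435))) = 1/(360*(-8*√2 + 1252/1726305)) = 1/(360*(1252/1726305 - 8*√2)) = 1/(30048/115087 - 2880*√2)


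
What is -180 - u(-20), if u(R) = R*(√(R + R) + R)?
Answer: -580 + 40*I*√10 ≈ -580.0 + 126.49*I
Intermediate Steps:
u(R) = R*(R + √2*√R) (u(R) = R*(√(2*R) + R) = R*(√2*√R + R) = R*(R + √2*√R))
-180 - u(-20) = -180 - ((-20)² + √2*(-20)^(3/2)) = -180 - (400 + √2*(-40*I*√5)) = -180 - (400 - 40*I*√10) = -180 + (-400 + 40*I*√10) = -580 + 40*I*√10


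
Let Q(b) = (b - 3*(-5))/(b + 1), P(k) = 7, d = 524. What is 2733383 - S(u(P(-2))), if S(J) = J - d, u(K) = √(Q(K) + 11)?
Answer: 2733907 - √55/2 ≈ 2.7339e+6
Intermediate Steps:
Q(b) = (15 + b)/(1 + b) (Q(b) = (b + 15)/(1 + b) = (15 + b)/(1 + b))
u(K) = √(11 + (15 + K)/(1 + K)) (u(K) = √((15 + K)/(1 + K) + 11) = √(11 + (15 + K)/(1 + K)))
S(J) = -524 + J (S(J) = J - 1*524 = J - 524 = -524 + J)
2733383 - S(u(P(-2))) = 2733383 - (-524 + √2*√((13 + 6*7)/(1 + 7))) = 2733383 - (-524 + √2*√((13 + 42)/8)) = 2733383 - (-524 + √2*√((⅛)*55)) = 2733383 - (-524 + √2*√(55/8)) = 2733383 - (-524 + √2*(√110/4)) = 2733383 - (-524 + √55/2) = 2733383 + (524 - √55/2) = 2733907 - √55/2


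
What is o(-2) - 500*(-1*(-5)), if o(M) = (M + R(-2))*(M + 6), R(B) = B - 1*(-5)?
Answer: -2496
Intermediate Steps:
R(B) = 5 + B (R(B) = B + 5 = 5 + B)
o(M) = (3 + M)*(6 + M) (o(M) = (M + (5 - 2))*(M + 6) = (M + 3)*(6 + M) = (3 + M)*(6 + M))
o(-2) - 500*(-1*(-5)) = (18 + (-2)**2 + 9*(-2)) - 500*(-1*(-5)) = (18 + 4 - 18) - 500*5 = 4 - 20*125 = 4 - 2500 = -2496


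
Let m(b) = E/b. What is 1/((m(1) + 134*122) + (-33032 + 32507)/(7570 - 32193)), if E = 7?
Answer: 24623/402709690 ≈ 6.1143e-5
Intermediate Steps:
m(b) = 7/b
1/((m(1) + 134*122) + (-33032 + 32507)/(7570 - 32193)) = 1/((7/1 + 134*122) + (-33032 + 32507)/(7570 - 32193)) = 1/((7*1 + 16348) - 525/(-24623)) = 1/((7 + 16348) - 525*(-1/24623)) = 1/(16355 + 525/24623) = 1/(402709690/24623) = 24623/402709690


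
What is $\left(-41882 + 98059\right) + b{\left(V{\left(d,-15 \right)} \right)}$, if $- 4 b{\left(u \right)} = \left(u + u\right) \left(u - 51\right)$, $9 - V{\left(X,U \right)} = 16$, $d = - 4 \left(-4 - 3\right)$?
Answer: $55974$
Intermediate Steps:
$d = 28$ ($d = \left(-4\right) \left(-7\right) = 28$)
$V{\left(X,U \right)} = -7$ ($V{\left(X,U \right)} = 9 - 16 = -7$)
$b{\left(u \right)} = - \frac{u \left(-51 + u\right)}{2}$ ($b{\left(u \right)} = - \frac{\left(u + u\right) \left(u - 51\right)}{4} = - \frac{2 u \left(-51 + u\right)}{4} = - \frac{u \left(-51 + u\right)}{2}$)
$\left(-41882 + 98059\right) + b{\left(V{\left(d,-15 \right)} \right)} = \left(-41882 + 98059\right) + \frac{1}{2} \left(-7\right) \left(51 - -7\right) = 56177 + \frac{1}{2} \left(-7\right) \left(51 + 7\right) = 56177 + \frac{1}{2} \left(-7\right) 58 = 56177 - 203 = 55974$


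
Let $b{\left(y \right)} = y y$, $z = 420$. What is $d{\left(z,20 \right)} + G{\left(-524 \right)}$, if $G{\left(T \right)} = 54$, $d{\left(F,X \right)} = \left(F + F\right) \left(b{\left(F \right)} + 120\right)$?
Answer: $148276854$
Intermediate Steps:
$b{\left(y \right)} = y^{2}$
$d{\left(F,X \right)} = 2 F \left(120 + F^{2}\right)$ ($d{\left(F,X \right)} = \left(F + F\right) \left(F^{2} + 120\right) = 2 F \left(120 + F^{2}\right)$)
$d{\left(z,20 \right)} + G{\left(-524 \right)} = 2 \cdot 420 \left(120 + 420^{2}\right) + 54 = 2 \cdot 420 \left(120 + 176400\right) + 54 = 2 \cdot 420 \cdot 176520 + 54 = 148276800 + 54 = 148276854$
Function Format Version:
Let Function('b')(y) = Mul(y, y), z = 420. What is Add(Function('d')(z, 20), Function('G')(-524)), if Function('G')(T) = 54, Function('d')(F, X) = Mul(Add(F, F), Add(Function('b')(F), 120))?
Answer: 148276854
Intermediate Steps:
Function('b')(y) = Pow(y, 2)
Function('d')(F, X) = Mul(2, F, Add(120, Pow(F, 2))) (Function('d')(F, X) = Mul(Add(F, F), Add(Pow(F, 2), 120)) = Mul(Mul(2, F), Add(120, Pow(F, 2))) = Mul(2, F, Add(120, Pow(F, 2))))
Add(Function('d')(z, 20), Function('G')(-524)) = Add(Mul(2, 420, Add(120, Pow(420, 2))), 54) = Add(Mul(2, 420, Add(120, 176400)), 54) = Add(Mul(2, 420, 176520), 54) = Add(148276800, 54) = 148276854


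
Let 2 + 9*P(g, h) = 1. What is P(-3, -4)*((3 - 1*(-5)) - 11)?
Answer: ⅓ ≈ 0.33333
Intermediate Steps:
P(g, h) = -⅑ (P(g, h) = -2/9 + (⅑)*1 = -2/9 + ⅑ = -⅑)
P(-3, -4)*((3 - 1*(-5)) - 11) = -((3 - 1*(-5)) - 11)/9 = -((3 + 5) - 11)/9 = -(8 - 11)/9 = -⅑*(-3) = ⅓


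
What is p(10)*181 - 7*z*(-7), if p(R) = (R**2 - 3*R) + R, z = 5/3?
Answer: 43685/3 ≈ 14562.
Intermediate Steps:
z = 5/3 (z = 5*(1/3) = 5/3 ≈ 1.6667)
p(R) = R**2 - 2*R
p(10)*181 - 7*z*(-7) = (10*(-2 + 10))*181 - 7*5/3*(-7) = (10*8)*181 - 35/3*(-7) = 80*181 + 245/3 = 14480 + 245/3 = 43685/3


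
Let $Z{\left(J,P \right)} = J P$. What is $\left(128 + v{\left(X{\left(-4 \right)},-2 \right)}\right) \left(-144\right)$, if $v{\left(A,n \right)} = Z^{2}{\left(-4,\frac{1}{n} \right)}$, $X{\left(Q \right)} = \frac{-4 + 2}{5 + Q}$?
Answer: $-19008$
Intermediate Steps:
$X{\left(Q \right)} = - \frac{2}{5 + Q}$
$v{\left(A,n \right)} = \frac{16}{n^{2}}$ ($v{\left(A,n \right)} = \left(- \frac{4}{n}\right)^{2} = \frac{16}{n^{2}}$)
$\left(128 + v{\left(X{\left(-4 \right)},-2 \right)}\right) \left(-144\right) = \left(128 + \frac{16}{4}\right) \left(-144\right) = \left(128 + 16 \cdot \frac{1}{4}\right) \left(-144\right) = \left(128 + 4\right) \left(-144\right) = 132 \left(-144\right) = -19008$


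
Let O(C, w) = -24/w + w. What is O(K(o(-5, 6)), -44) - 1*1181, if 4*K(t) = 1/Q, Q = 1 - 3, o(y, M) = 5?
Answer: -13469/11 ≈ -1224.5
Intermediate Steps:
Q = -2
K(t) = -⅛ (K(t) = (¼)/(-2) = (¼)*(-½) = -⅛)
O(C, w) = w - 24/w
O(K(o(-5, 6)), -44) - 1*1181 = (-44 - 24/(-44)) - 1*1181 = (-44 - 24*(-1/44)) - 1181 = (-44 + 6/11) - 1181 = -478/11 - 1181 = -13469/11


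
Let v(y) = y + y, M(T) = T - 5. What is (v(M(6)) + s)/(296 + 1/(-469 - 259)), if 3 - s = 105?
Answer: -72800/215487 ≈ -0.33784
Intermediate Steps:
M(T) = -5 + T
v(y) = 2*y
s = -102 (s = 3 - 1*105 = 3 - 105 = -102)
(v(M(6)) + s)/(296 + 1/(-469 - 259)) = (2*(-5 + 6) - 102)/(296 + 1/(-469 - 259)) = (2*1 - 102)/(296 + 1/(-728)) = (2 - 102)/(296 - 1/728) = -100/215487/728 = -100*728/215487 = -72800/215487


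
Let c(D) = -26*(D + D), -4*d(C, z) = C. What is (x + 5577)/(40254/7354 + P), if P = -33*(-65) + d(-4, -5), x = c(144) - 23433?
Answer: -8471808/719179 ≈ -11.780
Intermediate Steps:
d(C, z) = -C/4
c(D) = -52*D
x = -30921 (x = -52*144 - 23433 = -7488 - 23433 = -30921)
P = 2146 (P = -33*(-65) - 1/4*(-4) = 2145 + 1 = 2146)
(x + 5577)/(40254/7354 + P) = (-30921 + 5577)/(40254/7354 + 2146) = -25344/(40254*(1/7354) + 2146) = -25344/(20127/3677 + 2146) = -25344/7910969/3677 = -25344*3677/7910969 = -8471808/719179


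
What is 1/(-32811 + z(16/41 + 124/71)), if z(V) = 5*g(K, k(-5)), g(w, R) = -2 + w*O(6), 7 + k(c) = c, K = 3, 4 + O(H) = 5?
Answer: -1/32806 ≈ -3.0482e-5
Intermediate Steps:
O(H) = 1 (O(H) = -4 + 5 = 1)
k(c) = -7 + c
g(w, R) = -2 + w (g(w, R) = -2 + w*1 = -2 + w)
z(V) = 5 (z(V) = 5*(-2 + 3) = 5*1 = 5)
1/(-32811 + z(16/41 + 124/71)) = 1/(-32811 + 5) = 1/(-32806) = -1/32806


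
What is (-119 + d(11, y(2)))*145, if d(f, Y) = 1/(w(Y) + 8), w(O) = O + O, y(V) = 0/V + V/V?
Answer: -34481/2 ≈ -17241.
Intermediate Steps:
y(V) = 1 (y(V) = 0 + 1 = 1)
w(O) = 2*O
d(f, Y) = 1/(8 + 2*Y) (d(f, Y) = 1/(2*Y + 8) = 1/(8 + 2*Y))
(-119 + d(11, y(2)))*145 = (-119 + 1/(2*(4 + 1)))*145 = (-119 + (½)/5)*145 = (-119 + (½)*(⅕))*145 = (-119 + ⅒)*145 = -1189/10*145 = -34481/2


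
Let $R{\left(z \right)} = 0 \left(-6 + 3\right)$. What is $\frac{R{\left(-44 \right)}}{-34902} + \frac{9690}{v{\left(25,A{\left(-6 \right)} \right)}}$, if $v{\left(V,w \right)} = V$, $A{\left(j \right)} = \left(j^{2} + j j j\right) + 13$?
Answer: $\frac{1938}{5} \approx 387.6$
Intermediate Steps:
$R{\left(z \right)} = 0$ ($R{\left(z \right)} = 0 \left(-3\right) = 0$)
$A{\left(j \right)} = 13 + j^{2} + j^{3}$ ($A{\left(j \right)} = \left(j^{2} + j^{2} j\right) + 13 = \left(j^{2} + j^{3}\right) + 13 = 13 + j^{2} + j^{3}$)
$\frac{R{\left(-44 \right)}}{-34902} + \frac{9690}{v{\left(25,A{\left(-6 \right)} \right)}} = \frac{0}{-34902} + \frac{9690}{25} = 0 \left(- \frac{1}{34902}\right) + 9690 \cdot \frac{1}{25} = 0 + \frac{1938}{5} = \frac{1938}{5}$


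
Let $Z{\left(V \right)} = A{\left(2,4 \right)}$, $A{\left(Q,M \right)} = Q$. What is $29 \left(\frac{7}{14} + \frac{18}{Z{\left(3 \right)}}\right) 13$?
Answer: $\frac{7163}{2} \approx 3581.5$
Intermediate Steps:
$Z{\left(V \right)} = 2$
$29 \left(\frac{7}{14} + \frac{18}{Z{\left(3 \right)}}\right) 13 = 29 \left(\frac{7}{14} + \frac{18}{2}\right) 13 = 29 \left(7 \cdot \frac{1}{14} + 18 \cdot \frac{1}{2}\right) 13 = 29 \left(\frac{1}{2} + 9\right) 13 = 29 \cdot \frac{19}{2} \cdot 13 = \frac{551}{2} \cdot 13 = \frac{7163}{2}$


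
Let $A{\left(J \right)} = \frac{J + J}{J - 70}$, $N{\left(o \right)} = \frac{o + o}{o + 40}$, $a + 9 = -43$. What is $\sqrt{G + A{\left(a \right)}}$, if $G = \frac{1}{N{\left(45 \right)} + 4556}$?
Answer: $\frac{\sqrt{5117435790}}{77470} \approx 0.92341$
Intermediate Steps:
$a = -52$ ($a = -9 - 43 = -52$)
$N{\left(o \right)} = \frac{2 o}{40 + o}$
$A{\left(J \right)} = \frac{2 J}{-70 + J}$
$G = \frac{17}{77470}$ ($G = \frac{1}{2 \cdot 45 \frac{1}{40 + 45} + 4556} = \frac{1}{2 \cdot 45 \cdot \frac{1}{85} + 4556} = \frac{1}{\frac{18}{17} + 4556} = \frac{1}{\frac{77470}{17}} = \frac{17}{77470} \approx 0.00021944$)
$\sqrt{G + A{\left(a \right)}} = \sqrt{\frac{17}{77470} + 2 \left(-52\right) \frac{1}{-70 - 52}} = \sqrt{\frac{17}{77470} + 2 \left(-52\right) \frac{1}{-122}} = \sqrt{\frac{17}{77470} + 2 \left(-52\right) \left(- \frac{1}{122}\right)} = \sqrt{\frac{17}{77470} + \frac{52}{61}} = \sqrt{\frac{66057}{77470}} = \frac{\sqrt{5117435790}}{77470}$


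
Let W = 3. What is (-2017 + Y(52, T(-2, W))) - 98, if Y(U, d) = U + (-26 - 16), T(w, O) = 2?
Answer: -2105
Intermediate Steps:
Y(U, d) = -42 + U (Y(U, d) = U - 42 = -42 + U)
(-2017 + Y(52, T(-2, W))) - 98 = (-2017 + (-42 + 52)) - 98 = (-2017 + 10) - 98 = -2007 - 98 = -2105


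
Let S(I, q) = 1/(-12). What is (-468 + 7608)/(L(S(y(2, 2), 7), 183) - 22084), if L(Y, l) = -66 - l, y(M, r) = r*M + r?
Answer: -7140/22333 ≈ -0.31971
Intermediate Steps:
y(M, r) = r + M*r (y(M, r) = M*r + r = r + M*r)
S(I, q) = -1/12
(-468 + 7608)/(L(S(y(2, 2), 7), 183) - 22084) = (-468 + 7608)/((-66 - 1*183) - 22084) = 7140/((-66 - 183) - 22084) = 7140/(-249 - 22084) = 7140/(-22333) = 7140*(-1/22333) = -7140/22333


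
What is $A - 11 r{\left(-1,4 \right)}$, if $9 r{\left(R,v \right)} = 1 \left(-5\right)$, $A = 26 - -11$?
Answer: $\frac{388}{9} \approx 43.111$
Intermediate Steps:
$A = 37$ ($A = 26 + 11 = 37$)
$r{\left(R,v \right)} = - \frac{5}{9}$ ($r{\left(R,v \right)} = \frac{1 \left(-5\right)}{9} = \frac{1}{9} \left(-5\right) = - \frac{5}{9}$)
$A - 11 r{\left(-1,4 \right)} = 37 - - \frac{55}{9} = 37 + \frac{55}{9} = \frac{388}{9}$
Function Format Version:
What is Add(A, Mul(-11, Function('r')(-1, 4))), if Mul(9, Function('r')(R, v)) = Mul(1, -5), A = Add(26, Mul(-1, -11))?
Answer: Rational(388, 9) ≈ 43.111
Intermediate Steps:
A = 37 (A = Add(26, 11) = 37)
Function('r')(R, v) = Rational(-5, 9) (Function('r')(R, v) = Mul(Rational(1, 9), Mul(1, -5)) = Mul(Rational(1, 9), -5) = Rational(-5, 9))
Add(A, Mul(-11, Function('r')(-1, 4))) = Add(37, Mul(-11, Rational(-5, 9))) = Add(37, Rational(55, 9)) = Rational(388, 9)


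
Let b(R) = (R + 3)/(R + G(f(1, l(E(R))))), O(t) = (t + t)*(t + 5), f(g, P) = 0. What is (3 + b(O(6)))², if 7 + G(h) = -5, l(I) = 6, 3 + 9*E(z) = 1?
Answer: 1089/64 ≈ 17.016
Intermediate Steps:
E(z) = -2/9 (E(z) = -⅓ + (⅑)*1 = -⅓ + ⅑ = -2/9)
O(t) = 2*t*(5 + t) (O(t) = (2*t)*(5 + t) = 2*t*(5 + t))
G(h) = -12 (G(h) = -7 - 5 = -12)
b(R) = (3 + R)/(-12 + R) (b(R) = (R + 3)/(R - 12) = (3 + R)/(-12 + R))
(3 + b(O(6)))² = (3 + (3 + 2*6*(5 + 6))/(-12 + 2*6*(5 + 6)))² = (3 + (3 + 2*6*11)/(-12 + 2*6*11))² = (3 + (3 + 132)/(-12 + 132))² = (3 + 135/120)² = (3 + (1/120)*135)² = (3 + 9/8)² = (33/8)² = 1089/64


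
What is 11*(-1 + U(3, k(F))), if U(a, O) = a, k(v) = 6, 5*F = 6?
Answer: 22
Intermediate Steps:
F = 6/5 (F = (1/5)*6 = 6/5 ≈ 1.2000)
11*(-1 + U(3, k(F))) = 11*(-1 + 3) = 11*2 = 22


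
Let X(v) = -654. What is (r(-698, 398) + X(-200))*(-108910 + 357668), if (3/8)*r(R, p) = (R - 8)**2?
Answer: 991431476708/3 ≈ 3.3048e+11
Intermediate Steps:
r(R, p) = 8*(-8 + R)**2/3 (r(R, p) = 8*(R - 8)**2/3 = 8*(-8 + R)**2/3)
(r(-698, 398) + X(-200))*(-108910 + 357668) = (8*(-8 - 698)**2/3 - 654)*(-108910 + 357668) = ((8/3)*(-706)**2 - 654)*248758 = ((8/3)*498436 - 654)*248758 = (3987488/3 - 654)*248758 = (3985526/3)*248758 = 991431476708/3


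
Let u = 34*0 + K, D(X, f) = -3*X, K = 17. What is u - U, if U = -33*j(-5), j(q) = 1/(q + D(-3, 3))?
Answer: 101/4 ≈ 25.250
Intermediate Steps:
j(q) = 1/(9 + q) (j(q) = 1/(q - 3*(-3)) = 1/(q + 9) = 1/(9 + q))
u = 17 (u = 34*0 + 17 = 0 + 17 = 17)
U = -33/4 (U = -33/(9 - 5) = -33/4 ≈ -8.2500)
u - U = 17 - 1*(-33/4) = 17 + 33/4 = 101/4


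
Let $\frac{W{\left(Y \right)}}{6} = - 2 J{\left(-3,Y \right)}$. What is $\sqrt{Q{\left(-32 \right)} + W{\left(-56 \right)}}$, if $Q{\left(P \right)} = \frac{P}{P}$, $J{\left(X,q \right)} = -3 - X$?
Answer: $1$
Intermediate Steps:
$W{\left(Y \right)} = 0$ ($W{\left(Y \right)} = 6 \left(- 2 \left(-3 - -3\right)\right) = 6 \left(- 2 \left(-3 + 3\right)\right) = 6 \left(\left(-2\right) 0\right) = 6 \cdot 0 = 0$)
$Q{\left(P \right)} = 1$
$\sqrt{Q{\left(-32 \right)} + W{\left(-56 \right)}} = \sqrt{1 + 0} = \sqrt{1} = 1$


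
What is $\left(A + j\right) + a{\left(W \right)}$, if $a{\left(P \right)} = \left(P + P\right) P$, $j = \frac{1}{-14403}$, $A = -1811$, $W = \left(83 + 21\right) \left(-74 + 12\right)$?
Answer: $\frac{1197632451590}{14403} \approx 8.3152 \cdot 10^{7}$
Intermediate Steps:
$W = -6448$ ($W = 104 \left(-62\right) = -6448$)
$j = - \frac{1}{14403} \approx -6.943 \cdot 10^{-5}$
$a{\left(P \right)} = 2 P^{2}$ ($a{\left(P \right)} = 2 P P = 2 P^{2}$)
$\left(A + j\right) + a{\left(W \right)} = \left(-1811 - \frac{1}{14403}\right) + 2 \left(-6448\right)^{2} = - \frac{26083834}{14403} + 2 \cdot 41576704 = - \frac{26083834}{14403} + 83153408 = \frac{1197632451590}{14403}$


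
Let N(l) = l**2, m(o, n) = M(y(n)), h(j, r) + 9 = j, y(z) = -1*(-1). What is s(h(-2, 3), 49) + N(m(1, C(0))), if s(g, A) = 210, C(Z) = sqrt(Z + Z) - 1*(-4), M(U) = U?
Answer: 211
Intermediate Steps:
y(z) = 1
h(j, r) = -9 + j
C(Z) = 4 + sqrt(2)*sqrt(Z) (C(Z) = sqrt(2*Z) + 4 = sqrt(2)*sqrt(Z) + 4 = 4 + sqrt(2)*sqrt(Z))
m(o, n) = 1
s(h(-2, 3), 49) + N(m(1, C(0))) = 210 + 1**2 = 210 + 1 = 211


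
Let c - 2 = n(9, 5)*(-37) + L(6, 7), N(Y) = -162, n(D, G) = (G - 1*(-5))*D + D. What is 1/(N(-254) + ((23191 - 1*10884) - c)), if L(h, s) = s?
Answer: 1/15799 ≈ 6.3295e-5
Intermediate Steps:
n(D, G) = D + D*(5 + G) (n(D, G) = (G + 5)*D + D = (5 + G)*D + D = D*(5 + G) + D = D + D*(5 + G))
c = -3654 (c = 2 + ((9*(6 + 5))*(-37) + 7) = 2 + ((9*11)*(-37) + 7) = 2 + (99*(-37) + 7) = 2 + (-3663 + 7) = 2 - 3656 = -3654)
1/(N(-254) + ((23191 - 1*10884) - c)) = 1/(-162 + ((23191 - 1*10884) - 1*(-3654))) = 1/(-162 + ((23191 - 10884) + 3654)) = 1/(-162 + (12307 + 3654)) = 1/(-162 + 15961) = 1/15799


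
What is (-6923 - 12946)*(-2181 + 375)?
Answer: 35883414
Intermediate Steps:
(-6923 - 12946)*(-2181 + 375) = -19869*(-1806) = 35883414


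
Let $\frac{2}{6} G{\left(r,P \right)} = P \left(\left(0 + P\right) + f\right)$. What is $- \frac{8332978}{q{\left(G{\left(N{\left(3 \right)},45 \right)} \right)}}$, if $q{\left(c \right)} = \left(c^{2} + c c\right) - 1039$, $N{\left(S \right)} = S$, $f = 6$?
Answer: $- \frac{8332978}{94805411} \approx -0.087896$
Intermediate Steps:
$G{\left(r,P \right)} = 3 P \left(6 + P\right)$ ($G{\left(r,P \right)} = 3 P \left(\left(0 + P\right) + 6\right) = 3 P \left(P + 6\right) = 3 P \left(6 + P\right)$)
$q{\left(c \right)} = -1039 + 2 c^{2}$ ($q{\left(c \right)} = \left(c^{2} + c^{2}\right) - 1039 = 2 c^{2} - 1039 = -1039 + 2 c^{2}$)
$- \frac{8332978}{q{\left(G{\left(N{\left(3 \right)},45 \right)} \right)}} = - \frac{8332978}{-1039 + 2 \left(3 \cdot 45 \left(6 + 45\right)\right)^{2}} = - \frac{8332978}{-1039 + 2 \left(3 \cdot 45 \cdot 51\right)^{2}} = - \frac{8332978}{-1039 + 2 \cdot 6885^{2}} = - \frac{8332978}{-1039 + 2 \cdot 47403225} = - \frac{8332978}{-1039 + 94806450} = - \frac{8332978}{94805411}$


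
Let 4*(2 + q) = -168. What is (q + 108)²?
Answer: 4096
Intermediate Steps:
q = -44 (q = -2 + (¼)*(-168) = -2 - 42 = -44)
(q + 108)² = (-44 + 108)² = 64² = 4096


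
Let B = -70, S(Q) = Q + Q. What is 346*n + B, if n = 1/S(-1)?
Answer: -243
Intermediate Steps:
S(Q) = 2*Q
n = -½ (n = 1/(2*(-1)) = 1/(-2) = -½ ≈ -0.50000)
346*n + B = 346*(-½) - 70 = -173 - 70 = -243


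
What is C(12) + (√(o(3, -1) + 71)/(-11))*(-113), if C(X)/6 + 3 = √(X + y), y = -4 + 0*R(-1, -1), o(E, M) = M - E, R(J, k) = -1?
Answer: -18 + 12*√2 + 113*√67/11 ≈ 83.056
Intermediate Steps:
y = -4 (y = -4 + 0*(-1) = -4 + 0 = -4)
C(X) = -18 + 6*√(-4 + X) (C(X) = -18 + 6*√(X - 4) = -18 + 6*√(-4 + X))
C(12) + (√(o(3, -1) + 71)/(-11))*(-113) = (-18 + 6*√(-4 + 12)) + (√((-1 - 1*3) + 71)/(-11))*(-113) = (-18 + 6*√8) + (√((-1 - 3) + 71)*(-1/11))*(-113) = (-18 + 6*(2*√2)) + (√(-4 + 71)*(-1/11))*(-113) = (-18 + 12*√2) + (√67*(-1/11))*(-113) = (-18 + 12*√2) - √67/11*(-113) = (-18 + 12*√2) + 113*√67/11 = -18 + 12*√2 + 113*√67/11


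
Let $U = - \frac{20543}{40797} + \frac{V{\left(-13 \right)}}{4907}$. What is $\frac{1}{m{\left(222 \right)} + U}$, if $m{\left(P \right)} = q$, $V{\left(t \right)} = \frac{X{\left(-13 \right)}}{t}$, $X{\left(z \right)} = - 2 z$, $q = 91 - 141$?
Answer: $- \frac{200190879}{10110430045} \approx -0.0198$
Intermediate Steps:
$q = -50$ ($q = 91 - 141 = -50$)
$V{\left(t \right)} = \frac{26}{t}$ ($V{\left(t \right)} = \frac{\left(-2\right) \left(-13\right)}{t} = \frac{26}{t}$)
$m{\left(P \right)} = -50$
$U = - \frac{100886095}{200190879}$ ($U = - \frac{20543}{40797} + \frac{26 \frac{1}{-13}}{4907} = \left(-20543\right) \frac{1}{40797} + 26 \left(- \frac{1}{13}\right) \frac{1}{4907} = - \frac{20543}{40797} - \frac{2}{4907} = - \frac{100886095}{200190879} \approx -0.50395$)
$\frac{1}{m{\left(222 \right)} + U} = \frac{1}{-50 - \frac{100886095}{200190879}} = \frac{1}{- \frac{10110430045}{200190879}} = - \frac{200190879}{10110430045}$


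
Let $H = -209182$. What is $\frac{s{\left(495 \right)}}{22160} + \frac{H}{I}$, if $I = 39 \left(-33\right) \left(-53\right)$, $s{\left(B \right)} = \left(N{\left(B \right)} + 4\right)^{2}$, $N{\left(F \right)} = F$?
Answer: $\frac{12349134091}{1511555760} \approx 8.1698$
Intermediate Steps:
$s{\left(B \right)} = \left(4 + B\right)^{2}$ ($s{\left(B \right)} = \left(B + 4\right)^{2} = \left(4 + B\right)^{2}$)
$I = 68211$ ($I = \left(-1287\right) \left(-53\right) = 68211$)
$\frac{s{\left(495 \right)}}{22160} + \frac{H}{I} = \frac{\left(4 + 495\right)^{2}}{22160} - \frac{209182}{68211} = 499^{2} \cdot \frac{1}{22160} - \frac{209182}{68211} = 249001 \cdot \frac{1}{22160} - \frac{209182}{68211} = \frac{249001}{22160} - \frac{209182}{68211} = \frac{12349134091}{1511555760}$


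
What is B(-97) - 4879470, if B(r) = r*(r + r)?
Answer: -4860652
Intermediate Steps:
B(r) = 2*r² (B(r) = r*(2*r) = 2*r²)
B(-97) - 4879470 = 2*(-97)² - 4879470 = 2*9409 - 4879470 = 18818 - 4879470 = -4860652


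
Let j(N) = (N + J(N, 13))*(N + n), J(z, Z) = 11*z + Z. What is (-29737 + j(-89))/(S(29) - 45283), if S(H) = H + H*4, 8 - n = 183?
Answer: -248783/45138 ≈ -5.5116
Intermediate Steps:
n = -175 (n = 8 - 1*183 = 8 - 183 = -175)
J(z, Z) = Z + 11*z
S(H) = 5*H (S(H) = H + 4*H = 5*H)
j(N) = (-175 + N)*(13 + 12*N) (j(N) = (N + (13 + 11*N))*(N - 175) = (13 + 12*N)*(-175 + N) = (-175 + N)*(13 + 12*N))
(-29737 + j(-89))/(S(29) - 45283) = (-29737 + (-2275 - 2087*(-89) + 12*(-89)²))/(5*29 - 45283) = (-29737 + (-2275 + 185743 + 12*7921))/(145 - 45283) = (-29737 + (-2275 + 185743 + 95052))/(-45138) = (-29737 + 278520)*(-1/45138) = 248783*(-1/45138) = -248783/45138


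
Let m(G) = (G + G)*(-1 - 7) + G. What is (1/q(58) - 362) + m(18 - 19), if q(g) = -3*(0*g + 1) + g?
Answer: -19084/55 ≈ -346.98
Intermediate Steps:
q(g) = -3 + g (q(g) = -3*(0 + 1) + g = -3*1 + g = -3 + g)
m(G) = -15*G (m(G) = (2*G)*(-8) + G = -16*G + G = -15*G)
(1/q(58) - 362) + m(18 - 19) = (1/(-3 + 58) - 362) - 15*(18 - 19) = (1/55 - 362) - 15*(-1) = (1/55 - 362) + 15 = -19909/55 + 15 = -19084/55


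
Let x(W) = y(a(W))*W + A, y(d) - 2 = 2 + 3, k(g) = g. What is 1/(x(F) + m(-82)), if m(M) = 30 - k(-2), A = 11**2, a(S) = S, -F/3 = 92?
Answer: -1/1779 ≈ -0.00056211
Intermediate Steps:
F = -276 (F = -3*92 = -276)
A = 121
y(d) = 7 (y(d) = 2 + (2 + 3) = 2 + 5 = 7)
m(M) = 32 (m(M) = 30 - 1*(-2) = 30 + 2 = 32)
x(W) = 121 + 7*W (x(W) = 7*W + 121 = 121 + 7*W)
1/(x(F) + m(-82)) = 1/((121 + 7*(-276)) + 32) = 1/((121 - 1932) + 32) = 1/(-1811 + 32) = 1/(-1779) = -1/1779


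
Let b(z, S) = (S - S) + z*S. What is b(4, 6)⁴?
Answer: 331776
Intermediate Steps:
b(z, S) = S*z (b(z, S) = 0 + S*z = S*z)
b(4, 6)⁴ = (6*4)⁴ = 24⁴ = 331776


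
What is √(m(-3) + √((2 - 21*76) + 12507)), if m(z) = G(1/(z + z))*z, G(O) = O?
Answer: √(2 + 4*√10913)/2 ≈ 10.245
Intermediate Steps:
m(z) = ½ (m(z) = z/(z + z) = z/((2*z)) = (1/(2*z))*z = ½)
√(m(-3) + √((2 - 21*76) + 12507)) = √(½ + √((2 - 21*76) + 12507)) = √(½ + √((2 - 1596) + 12507)) = √(½ + √(-1594 + 12507)) = √(½ + √10913)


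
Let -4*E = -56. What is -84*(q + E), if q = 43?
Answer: -4788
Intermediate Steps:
E = 14 (E = -¼*(-56) = 14)
-84*(q + E) = -84*(43 + 14) = -84*57 = -4788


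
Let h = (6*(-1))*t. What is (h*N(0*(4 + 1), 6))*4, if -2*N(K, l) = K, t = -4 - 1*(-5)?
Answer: 0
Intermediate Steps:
t = 1 (t = -4 + 5 = 1)
h = -6 (h = (6*(-1))*1 = -6*1 = -6)
N(K, l) = -K/2
(h*N(0*(4 + 1), 6))*4 = -(-3)*0*(4 + 1)*4 = -(-3)*0*5*4 = -(-3)*0*4 = -6*0*4 = 0*4 = 0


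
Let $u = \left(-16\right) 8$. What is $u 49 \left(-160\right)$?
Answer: $1003520$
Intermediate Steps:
$u = -128$
$u 49 \left(-160\right) = \left(-128\right) 49 \left(-160\right) = \left(-6272\right) \left(-160\right) = 1003520$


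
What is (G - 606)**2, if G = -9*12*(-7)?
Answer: 22500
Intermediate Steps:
G = 756 (G = -108*(-7) = 756)
(G - 606)**2 = (756 - 606)**2 = 150**2 = 22500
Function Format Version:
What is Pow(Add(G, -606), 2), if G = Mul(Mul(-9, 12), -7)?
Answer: 22500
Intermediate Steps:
G = 756 (G = Mul(-108, -7) = 756)
Pow(Add(G, -606), 2) = Pow(Add(756, -606), 2) = Pow(150, 2) = 22500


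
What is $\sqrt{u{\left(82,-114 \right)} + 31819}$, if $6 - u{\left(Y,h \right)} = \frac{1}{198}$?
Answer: $\frac{\sqrt{138629678}}{66} \approx 178.4$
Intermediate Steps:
$u{\left(Y,h \right)} = \frac{1187}{198}$ ($u{\left(Y,h \right)} = 6 - \frac{1}{198} = \frac{1187}{198}$)
$\sqrt{u{\left(82,-114 \right)} + 31819} = \sqrt{\frac{1187}{198} + 31819} = \sqrt{\frac{6301349}{198}} = \frac{\sqrt{138629678}}{66}$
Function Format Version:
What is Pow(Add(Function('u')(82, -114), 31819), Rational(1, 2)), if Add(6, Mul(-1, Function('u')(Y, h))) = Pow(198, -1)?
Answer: Mul(Rational(1, 66), Pow(138629678, Rational(1, 2))) ≈ 178.40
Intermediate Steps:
Function('u')(Y, h) = Rational(1187, 198) (Function('u')(Y, h) = Add(6, Mul(-1, Pow(198, -1))) = Add(6, Mul(-1, Rational(1, 198))) = Add(6, Rational(-1, 198)) = Rational(1187, 198))
Pow(Add(Function('u')(82, -114), 31819), Rational(1, 2)) = Pow(Add(Rational(1187, 198), 31819), Rational(1, 2)) = Pow(Rational(6301349, 198), Rational(1, 2)) = Mul(Rational(1, 66), Pow(138629678, Rational(1, 2)))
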